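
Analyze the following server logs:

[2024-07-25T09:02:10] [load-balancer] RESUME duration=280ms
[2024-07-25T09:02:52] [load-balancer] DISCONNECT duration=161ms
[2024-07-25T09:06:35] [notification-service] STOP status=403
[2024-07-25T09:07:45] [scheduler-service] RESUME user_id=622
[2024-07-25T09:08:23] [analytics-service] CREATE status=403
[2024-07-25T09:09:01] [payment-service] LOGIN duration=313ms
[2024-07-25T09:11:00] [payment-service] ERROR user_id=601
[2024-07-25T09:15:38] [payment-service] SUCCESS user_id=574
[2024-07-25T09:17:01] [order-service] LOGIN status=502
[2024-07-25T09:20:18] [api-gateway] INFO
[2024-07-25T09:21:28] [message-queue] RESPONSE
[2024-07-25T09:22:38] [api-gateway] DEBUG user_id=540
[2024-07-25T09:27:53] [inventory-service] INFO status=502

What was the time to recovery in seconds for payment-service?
278

To calculate recovery time:

1. Find ERROR event for payment-service: 2024-07-25T09:11:00
2. Find next SUCCESS event for payment-service: 2024-07-25T09:15:38
3. Recovery time: 2024-07-25T09:15:38 - 2024-07-25T09:11:00 = 278 seconds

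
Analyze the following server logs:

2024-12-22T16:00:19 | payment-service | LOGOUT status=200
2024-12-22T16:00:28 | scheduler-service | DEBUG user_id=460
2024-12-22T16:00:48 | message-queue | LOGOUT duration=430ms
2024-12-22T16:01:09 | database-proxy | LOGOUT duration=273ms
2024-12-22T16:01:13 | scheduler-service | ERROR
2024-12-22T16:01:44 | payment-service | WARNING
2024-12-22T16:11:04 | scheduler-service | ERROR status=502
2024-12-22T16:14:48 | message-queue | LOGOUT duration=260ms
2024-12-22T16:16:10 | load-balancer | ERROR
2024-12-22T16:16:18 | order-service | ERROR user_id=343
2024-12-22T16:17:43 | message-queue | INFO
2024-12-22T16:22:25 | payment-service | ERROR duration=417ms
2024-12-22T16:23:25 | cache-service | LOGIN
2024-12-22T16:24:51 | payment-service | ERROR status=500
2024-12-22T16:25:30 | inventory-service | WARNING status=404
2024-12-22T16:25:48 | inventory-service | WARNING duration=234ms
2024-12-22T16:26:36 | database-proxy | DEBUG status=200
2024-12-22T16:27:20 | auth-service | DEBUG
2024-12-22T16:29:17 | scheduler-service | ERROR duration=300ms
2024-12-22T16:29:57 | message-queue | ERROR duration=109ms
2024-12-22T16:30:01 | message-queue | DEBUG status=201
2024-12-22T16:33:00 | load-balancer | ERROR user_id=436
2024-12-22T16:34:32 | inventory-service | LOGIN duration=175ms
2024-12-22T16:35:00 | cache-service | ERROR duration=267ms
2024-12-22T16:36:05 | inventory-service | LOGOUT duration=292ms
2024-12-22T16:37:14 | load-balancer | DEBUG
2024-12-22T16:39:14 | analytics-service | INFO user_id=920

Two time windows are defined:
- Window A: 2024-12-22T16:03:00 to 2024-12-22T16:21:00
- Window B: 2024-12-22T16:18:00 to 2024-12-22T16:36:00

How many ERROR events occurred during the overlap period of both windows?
0

To find overlap events:

1. Window A: 2024-12-22T16:03:00 to 2024-12-22T16:21:00
2. Window B: 2024-12-22T16:18:00 to 2024-12-22T16:36:00
3. Overlap period: 2024-12-22T16:18:00 to 2024-12-22T16:21:00
4. Count ERROR events in overlap: 0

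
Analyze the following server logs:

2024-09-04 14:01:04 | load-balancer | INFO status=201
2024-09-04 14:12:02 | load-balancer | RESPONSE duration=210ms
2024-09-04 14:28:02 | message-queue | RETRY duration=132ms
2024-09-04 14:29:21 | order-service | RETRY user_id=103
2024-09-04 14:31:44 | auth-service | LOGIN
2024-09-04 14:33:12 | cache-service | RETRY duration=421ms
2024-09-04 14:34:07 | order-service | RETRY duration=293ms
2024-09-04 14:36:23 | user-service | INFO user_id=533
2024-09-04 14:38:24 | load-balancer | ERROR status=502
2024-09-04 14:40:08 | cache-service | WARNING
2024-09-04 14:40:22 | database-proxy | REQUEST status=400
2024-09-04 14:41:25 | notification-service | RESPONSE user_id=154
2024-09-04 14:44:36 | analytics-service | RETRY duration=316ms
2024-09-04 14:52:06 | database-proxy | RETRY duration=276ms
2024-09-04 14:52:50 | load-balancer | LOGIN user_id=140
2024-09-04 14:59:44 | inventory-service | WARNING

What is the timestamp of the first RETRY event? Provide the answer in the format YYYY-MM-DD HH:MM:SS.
2024-09-04 14:28:02

To find the first event:

1. Filter for all RETRY events
2. Sort by timestamp
3. Select the first one
4. Timestamp: 2024-09-04 14:28:02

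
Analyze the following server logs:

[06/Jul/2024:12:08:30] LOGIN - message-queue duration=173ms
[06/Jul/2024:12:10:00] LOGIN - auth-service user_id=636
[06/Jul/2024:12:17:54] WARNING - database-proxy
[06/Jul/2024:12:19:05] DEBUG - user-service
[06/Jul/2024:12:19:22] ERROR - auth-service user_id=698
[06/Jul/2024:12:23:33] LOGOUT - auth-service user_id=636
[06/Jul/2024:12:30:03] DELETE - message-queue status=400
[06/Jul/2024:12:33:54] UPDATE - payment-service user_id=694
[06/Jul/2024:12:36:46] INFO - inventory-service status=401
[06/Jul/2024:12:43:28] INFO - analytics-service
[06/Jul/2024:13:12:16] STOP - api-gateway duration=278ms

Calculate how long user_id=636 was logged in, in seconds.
813

To calculate session duration:

1. Find LOGIN event for user_id=636: 06/Jul/2024:12:10:00
2. Find LOGOUT event for user_id=636: 06/Jul/2024:12:23:33
3. Session duration: 06/Jul/2024:12:23:33 - 06/Jul/2024:12:10:00 = 813 seconds (13 minutes)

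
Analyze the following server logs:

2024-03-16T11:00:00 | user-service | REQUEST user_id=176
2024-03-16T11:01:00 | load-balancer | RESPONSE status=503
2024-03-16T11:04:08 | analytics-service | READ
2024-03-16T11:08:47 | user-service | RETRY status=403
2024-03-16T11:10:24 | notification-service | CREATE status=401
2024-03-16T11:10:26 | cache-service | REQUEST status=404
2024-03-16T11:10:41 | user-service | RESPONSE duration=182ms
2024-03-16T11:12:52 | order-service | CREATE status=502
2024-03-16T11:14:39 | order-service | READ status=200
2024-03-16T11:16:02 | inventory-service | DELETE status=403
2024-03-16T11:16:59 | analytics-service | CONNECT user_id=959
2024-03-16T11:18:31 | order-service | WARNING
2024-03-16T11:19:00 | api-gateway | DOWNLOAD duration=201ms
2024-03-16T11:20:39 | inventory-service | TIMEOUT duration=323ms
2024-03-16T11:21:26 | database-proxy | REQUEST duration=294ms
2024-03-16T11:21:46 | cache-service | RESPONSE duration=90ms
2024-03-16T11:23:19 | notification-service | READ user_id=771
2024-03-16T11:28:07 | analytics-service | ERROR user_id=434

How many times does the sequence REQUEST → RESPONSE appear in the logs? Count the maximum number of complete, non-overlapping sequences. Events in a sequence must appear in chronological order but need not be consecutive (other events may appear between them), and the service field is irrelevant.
3

To count sequences:

1. Look for pattern: REQUEST → RESPONSE
2. Greedily scan the log in chronological order, matching each sequence element in turn (ignoring service)
3. Each time the full pattern completes, increment the count and restart matching from the next event
4. Complete non-overlapping sequences found: 3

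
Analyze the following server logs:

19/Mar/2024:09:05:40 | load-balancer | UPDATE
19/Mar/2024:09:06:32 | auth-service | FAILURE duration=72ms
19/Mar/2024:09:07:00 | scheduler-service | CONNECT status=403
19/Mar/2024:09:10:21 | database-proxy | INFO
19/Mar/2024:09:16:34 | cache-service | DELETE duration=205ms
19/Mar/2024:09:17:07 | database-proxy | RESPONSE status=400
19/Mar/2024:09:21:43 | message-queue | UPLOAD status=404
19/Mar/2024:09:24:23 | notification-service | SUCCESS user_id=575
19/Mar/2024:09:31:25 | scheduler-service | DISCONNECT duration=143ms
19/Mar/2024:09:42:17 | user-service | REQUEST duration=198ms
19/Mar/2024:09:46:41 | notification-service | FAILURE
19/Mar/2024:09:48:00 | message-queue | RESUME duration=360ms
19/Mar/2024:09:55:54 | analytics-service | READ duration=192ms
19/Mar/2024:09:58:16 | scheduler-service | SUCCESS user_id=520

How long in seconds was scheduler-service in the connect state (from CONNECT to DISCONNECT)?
1465

To calculate state duration:

1. Find CONNECT event for scheduler-service: 19/Mar/2024:09:07:00
2. Find DISCONNECT event for scheduler-service: 19/Mar/2024:09:31:25
3. Calculate duration: 19/Mar/2024:09:31:25 - 19/Mar/2024:09:07:00 = 1465 seconds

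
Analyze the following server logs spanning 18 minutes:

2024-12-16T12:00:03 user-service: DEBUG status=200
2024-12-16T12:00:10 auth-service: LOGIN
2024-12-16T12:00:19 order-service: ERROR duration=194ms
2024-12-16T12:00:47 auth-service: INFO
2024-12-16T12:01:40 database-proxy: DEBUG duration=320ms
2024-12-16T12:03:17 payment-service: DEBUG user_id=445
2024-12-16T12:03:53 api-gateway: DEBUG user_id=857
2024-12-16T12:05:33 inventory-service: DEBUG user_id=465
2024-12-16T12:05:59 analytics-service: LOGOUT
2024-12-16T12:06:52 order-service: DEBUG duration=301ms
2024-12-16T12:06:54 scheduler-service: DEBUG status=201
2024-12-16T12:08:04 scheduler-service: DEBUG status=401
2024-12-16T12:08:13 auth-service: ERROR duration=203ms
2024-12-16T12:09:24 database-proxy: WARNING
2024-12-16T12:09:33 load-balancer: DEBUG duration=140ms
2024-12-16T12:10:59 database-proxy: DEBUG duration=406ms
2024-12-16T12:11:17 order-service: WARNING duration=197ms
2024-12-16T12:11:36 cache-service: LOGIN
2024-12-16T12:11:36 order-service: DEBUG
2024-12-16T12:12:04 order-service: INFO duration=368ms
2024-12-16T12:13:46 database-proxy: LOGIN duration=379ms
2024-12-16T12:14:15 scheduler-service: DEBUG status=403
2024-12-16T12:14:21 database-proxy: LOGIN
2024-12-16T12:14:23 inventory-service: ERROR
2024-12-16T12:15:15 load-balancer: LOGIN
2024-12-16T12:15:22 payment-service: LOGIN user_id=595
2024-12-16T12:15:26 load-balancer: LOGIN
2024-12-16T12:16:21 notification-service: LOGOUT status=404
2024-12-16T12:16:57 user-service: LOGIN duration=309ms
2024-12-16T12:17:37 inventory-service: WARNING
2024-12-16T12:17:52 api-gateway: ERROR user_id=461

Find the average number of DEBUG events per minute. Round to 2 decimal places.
0.67

To calculate the rate:

1. Count total DEBUG events: 12
2. Total time period: 18 minutes
3. Rate = 12 / 18 = 0.67 events per minute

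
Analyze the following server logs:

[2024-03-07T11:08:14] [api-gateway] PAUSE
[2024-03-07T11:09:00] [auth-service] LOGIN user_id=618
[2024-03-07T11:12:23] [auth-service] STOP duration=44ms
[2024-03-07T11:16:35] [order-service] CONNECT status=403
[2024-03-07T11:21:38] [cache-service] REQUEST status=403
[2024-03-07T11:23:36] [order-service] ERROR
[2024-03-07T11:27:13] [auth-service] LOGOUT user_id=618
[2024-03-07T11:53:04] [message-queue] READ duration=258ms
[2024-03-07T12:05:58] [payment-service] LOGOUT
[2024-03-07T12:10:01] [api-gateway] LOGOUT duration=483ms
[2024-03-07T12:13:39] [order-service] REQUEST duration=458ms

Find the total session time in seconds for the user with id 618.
1093

To calculate session duration:

1. Find LOGIN event for user_id=618: 2024-03-07T11:09:00
2. Find LOGOUT event for user_id=618: 2024-03-07T11:27:13
3. Session duration: 2024-03-07T11:27:13 - 2024-03-07T11:09:00 = 1093 seconds (18 minutes)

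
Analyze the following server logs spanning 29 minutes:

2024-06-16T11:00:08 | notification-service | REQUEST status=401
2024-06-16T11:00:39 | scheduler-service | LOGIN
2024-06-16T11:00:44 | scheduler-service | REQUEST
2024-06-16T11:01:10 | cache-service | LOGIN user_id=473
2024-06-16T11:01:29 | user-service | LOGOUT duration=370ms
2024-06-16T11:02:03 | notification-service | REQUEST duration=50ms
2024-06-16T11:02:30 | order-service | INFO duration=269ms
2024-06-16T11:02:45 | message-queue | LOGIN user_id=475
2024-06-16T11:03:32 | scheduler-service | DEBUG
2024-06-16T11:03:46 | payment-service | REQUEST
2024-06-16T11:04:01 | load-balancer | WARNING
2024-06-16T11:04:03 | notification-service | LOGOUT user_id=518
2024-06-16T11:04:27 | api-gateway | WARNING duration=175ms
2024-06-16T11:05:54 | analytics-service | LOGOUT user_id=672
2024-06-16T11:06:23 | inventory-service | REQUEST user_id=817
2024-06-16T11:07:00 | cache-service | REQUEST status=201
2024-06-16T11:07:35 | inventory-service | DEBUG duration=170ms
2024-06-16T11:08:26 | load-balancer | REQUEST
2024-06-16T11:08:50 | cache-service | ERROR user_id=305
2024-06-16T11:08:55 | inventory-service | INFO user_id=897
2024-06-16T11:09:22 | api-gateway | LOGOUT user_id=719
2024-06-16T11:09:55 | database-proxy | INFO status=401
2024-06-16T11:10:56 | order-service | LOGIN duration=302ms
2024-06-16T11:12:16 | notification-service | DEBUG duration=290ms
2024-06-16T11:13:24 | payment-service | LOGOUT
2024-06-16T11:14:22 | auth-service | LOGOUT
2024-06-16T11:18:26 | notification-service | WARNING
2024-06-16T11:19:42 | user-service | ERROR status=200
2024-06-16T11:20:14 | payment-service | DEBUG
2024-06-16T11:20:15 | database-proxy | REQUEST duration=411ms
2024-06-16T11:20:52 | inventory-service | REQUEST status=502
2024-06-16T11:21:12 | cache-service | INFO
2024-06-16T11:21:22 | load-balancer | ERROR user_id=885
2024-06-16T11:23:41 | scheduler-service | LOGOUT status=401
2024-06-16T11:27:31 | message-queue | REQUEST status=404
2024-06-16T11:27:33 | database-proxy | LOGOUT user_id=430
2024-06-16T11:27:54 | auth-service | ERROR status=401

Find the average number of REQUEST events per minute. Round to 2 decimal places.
0.34

To calculate the rate:

1. Count total REQUEST events: 10
2. Total time period: 29 minutes
3. Rate = 10 / 29 = 0.34 events per minute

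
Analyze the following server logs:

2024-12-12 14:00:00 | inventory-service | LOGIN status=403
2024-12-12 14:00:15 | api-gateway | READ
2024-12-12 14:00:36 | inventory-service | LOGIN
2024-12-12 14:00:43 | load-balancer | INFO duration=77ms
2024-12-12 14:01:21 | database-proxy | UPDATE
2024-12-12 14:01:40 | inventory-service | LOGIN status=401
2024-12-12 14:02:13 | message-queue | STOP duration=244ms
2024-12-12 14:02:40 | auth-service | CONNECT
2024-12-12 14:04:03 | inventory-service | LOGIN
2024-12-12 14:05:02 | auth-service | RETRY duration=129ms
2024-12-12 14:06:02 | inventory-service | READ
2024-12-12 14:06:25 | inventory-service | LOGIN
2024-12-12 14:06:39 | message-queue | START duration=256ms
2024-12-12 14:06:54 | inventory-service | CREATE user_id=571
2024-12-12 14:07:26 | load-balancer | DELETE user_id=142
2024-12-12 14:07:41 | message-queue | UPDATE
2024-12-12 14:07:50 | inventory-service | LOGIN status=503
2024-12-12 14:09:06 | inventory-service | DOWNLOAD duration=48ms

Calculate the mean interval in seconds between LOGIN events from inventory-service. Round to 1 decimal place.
94.0

To calculate average interval:

1. Find all LOGIN events for inventory-service in order
2. Calculate time gaps between consecutive events
3. Compute mean of gaps: 470 / 5 = 94.0 seconds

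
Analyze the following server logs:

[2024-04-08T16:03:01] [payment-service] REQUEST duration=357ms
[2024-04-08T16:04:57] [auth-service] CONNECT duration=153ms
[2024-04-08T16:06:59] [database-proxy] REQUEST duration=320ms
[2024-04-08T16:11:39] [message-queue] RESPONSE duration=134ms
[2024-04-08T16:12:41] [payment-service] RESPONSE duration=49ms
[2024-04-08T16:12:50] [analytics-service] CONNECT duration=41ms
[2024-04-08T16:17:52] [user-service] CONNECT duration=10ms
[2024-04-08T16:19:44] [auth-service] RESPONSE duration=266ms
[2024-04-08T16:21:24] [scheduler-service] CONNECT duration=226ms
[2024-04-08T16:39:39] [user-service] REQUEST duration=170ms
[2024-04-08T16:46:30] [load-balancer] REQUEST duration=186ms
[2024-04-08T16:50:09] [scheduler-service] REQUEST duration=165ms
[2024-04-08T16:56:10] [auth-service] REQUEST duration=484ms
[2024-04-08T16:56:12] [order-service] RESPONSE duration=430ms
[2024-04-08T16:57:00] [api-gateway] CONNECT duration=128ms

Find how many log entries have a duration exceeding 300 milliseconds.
4

To count timeouts:

1. Threshold: 300ms
2. Extract duration from each log entry
3. Count entries where duration > 300
4. Timeout count: 4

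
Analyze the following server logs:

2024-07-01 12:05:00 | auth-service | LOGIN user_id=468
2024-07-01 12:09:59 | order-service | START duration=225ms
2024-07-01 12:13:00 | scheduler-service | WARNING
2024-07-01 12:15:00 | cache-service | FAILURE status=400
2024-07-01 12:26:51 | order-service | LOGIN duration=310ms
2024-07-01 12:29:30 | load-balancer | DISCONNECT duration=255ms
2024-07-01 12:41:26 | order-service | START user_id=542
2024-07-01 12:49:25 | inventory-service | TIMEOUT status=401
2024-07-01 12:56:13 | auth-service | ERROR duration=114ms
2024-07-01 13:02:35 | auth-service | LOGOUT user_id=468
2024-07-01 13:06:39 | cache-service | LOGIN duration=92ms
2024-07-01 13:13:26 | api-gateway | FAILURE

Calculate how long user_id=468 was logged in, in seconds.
3455

To calculate session duration:

1. Find LOGIN event for user_id=468: 2024-07-01 12:05:00
2. Find LOGOUT event for user_id=468: 2024-07-01 13:02:35
3. Session duration: 2024-07-01 13:02:35 - 2024-07-01 12:05:00 = 3455 seconds (57 minutes)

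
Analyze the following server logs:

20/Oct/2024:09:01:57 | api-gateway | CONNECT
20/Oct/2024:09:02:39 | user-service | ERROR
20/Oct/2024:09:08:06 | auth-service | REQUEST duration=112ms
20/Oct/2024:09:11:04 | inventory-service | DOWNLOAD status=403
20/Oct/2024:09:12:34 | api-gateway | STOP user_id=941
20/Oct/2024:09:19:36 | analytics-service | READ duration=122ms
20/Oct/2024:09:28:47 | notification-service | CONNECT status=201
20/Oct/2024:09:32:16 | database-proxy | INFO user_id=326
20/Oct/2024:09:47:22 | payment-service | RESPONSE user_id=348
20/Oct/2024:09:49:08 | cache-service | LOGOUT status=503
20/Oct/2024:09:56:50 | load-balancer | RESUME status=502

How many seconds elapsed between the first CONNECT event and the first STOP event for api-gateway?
637

To find the time between events:

1. Locate the first CONNECT event for api-gateway: 20/Oct/2024:09:01:57
2. Locate the first STOP event for api-gateway: 20/Oct/2024:09:12:34
3. Calculate the difference: 20/Oct/2024:09:12:34 - 20/Oct/2024:09:01:57 = 637 seconds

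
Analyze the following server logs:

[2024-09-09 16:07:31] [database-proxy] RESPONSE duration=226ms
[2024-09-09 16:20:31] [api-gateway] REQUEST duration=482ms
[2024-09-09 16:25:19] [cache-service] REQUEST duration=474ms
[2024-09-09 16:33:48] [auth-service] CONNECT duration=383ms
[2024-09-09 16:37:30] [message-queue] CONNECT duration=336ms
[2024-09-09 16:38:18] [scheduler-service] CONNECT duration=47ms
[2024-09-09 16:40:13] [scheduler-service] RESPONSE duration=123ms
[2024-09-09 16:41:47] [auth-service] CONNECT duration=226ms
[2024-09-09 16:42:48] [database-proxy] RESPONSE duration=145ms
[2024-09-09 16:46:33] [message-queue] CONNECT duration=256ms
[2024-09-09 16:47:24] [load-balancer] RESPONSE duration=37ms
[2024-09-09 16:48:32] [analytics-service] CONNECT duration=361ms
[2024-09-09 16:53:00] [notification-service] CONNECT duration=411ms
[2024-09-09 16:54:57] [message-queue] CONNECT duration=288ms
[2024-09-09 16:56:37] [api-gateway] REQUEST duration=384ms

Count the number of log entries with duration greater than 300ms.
7

To count timeouts:

1. Threshold: 300ms
2. Extract duration from each log entry
3. Count entries where duration > 300
4. Timeout count: 7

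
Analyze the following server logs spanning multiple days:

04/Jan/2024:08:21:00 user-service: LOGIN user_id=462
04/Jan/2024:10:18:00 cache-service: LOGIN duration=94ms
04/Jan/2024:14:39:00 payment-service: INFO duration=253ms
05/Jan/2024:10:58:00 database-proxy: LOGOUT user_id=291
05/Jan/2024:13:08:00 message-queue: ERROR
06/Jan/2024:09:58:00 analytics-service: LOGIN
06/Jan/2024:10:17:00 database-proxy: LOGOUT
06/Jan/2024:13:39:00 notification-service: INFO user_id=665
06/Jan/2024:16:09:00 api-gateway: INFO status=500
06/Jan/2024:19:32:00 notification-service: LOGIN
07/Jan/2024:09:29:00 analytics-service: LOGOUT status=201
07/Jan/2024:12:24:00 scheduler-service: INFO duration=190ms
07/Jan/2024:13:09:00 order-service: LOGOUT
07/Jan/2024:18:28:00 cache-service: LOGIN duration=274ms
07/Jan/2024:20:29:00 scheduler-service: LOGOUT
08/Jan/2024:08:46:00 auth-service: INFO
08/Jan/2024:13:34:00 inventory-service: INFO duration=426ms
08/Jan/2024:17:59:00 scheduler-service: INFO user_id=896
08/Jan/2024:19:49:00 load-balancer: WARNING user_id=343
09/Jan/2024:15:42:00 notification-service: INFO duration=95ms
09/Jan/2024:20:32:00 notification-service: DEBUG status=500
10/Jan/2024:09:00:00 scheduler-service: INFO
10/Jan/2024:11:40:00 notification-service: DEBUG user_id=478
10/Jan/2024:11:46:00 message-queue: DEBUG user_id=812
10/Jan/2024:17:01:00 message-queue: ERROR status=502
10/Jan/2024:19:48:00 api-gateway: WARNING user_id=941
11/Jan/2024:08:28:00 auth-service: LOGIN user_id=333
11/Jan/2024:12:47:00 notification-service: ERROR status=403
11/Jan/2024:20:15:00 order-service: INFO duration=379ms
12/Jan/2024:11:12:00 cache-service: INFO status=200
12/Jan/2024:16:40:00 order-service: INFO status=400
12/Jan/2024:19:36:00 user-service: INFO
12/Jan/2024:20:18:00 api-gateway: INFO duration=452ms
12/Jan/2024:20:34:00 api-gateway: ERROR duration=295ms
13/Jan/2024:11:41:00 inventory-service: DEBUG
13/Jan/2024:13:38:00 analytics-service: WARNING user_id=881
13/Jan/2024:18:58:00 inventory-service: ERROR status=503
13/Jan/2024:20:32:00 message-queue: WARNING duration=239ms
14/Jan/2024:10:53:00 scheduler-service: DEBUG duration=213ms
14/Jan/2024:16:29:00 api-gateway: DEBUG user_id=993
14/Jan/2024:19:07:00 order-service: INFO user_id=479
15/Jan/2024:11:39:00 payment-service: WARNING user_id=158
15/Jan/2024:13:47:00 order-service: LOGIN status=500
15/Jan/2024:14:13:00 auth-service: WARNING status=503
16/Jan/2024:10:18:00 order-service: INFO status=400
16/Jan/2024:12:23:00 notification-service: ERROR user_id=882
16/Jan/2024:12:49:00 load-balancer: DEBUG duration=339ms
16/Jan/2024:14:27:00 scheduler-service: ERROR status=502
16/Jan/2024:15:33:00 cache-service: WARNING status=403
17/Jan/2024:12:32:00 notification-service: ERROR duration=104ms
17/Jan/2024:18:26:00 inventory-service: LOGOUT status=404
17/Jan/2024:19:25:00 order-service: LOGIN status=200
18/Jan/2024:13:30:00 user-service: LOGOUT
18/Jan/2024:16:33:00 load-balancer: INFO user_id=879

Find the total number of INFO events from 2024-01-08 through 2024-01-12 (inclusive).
10

To filter by date range:

1. Date range: 2024-01-08 through 2024-01-12, both dates inclusive
2. Filter for INFO events whose date falls in this range
3. Count matching events: 10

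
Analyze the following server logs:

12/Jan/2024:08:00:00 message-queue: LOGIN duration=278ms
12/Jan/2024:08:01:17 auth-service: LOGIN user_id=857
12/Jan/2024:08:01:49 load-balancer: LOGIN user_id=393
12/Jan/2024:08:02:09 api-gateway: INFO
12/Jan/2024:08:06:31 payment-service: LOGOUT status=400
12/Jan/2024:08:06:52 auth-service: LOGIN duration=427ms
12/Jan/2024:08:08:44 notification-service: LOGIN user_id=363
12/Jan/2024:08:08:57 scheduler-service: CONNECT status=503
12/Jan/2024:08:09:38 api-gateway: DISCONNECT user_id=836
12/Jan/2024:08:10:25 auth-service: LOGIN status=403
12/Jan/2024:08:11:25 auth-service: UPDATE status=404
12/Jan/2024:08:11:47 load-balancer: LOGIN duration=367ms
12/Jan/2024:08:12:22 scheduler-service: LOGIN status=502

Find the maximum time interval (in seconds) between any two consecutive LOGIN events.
303

To find the longest gap:

1. Extract all LOGIN events in chronological order
2. Calculate time differences between consecutive events
3. Find the maximum difference
4. Longest gap: 303 seconds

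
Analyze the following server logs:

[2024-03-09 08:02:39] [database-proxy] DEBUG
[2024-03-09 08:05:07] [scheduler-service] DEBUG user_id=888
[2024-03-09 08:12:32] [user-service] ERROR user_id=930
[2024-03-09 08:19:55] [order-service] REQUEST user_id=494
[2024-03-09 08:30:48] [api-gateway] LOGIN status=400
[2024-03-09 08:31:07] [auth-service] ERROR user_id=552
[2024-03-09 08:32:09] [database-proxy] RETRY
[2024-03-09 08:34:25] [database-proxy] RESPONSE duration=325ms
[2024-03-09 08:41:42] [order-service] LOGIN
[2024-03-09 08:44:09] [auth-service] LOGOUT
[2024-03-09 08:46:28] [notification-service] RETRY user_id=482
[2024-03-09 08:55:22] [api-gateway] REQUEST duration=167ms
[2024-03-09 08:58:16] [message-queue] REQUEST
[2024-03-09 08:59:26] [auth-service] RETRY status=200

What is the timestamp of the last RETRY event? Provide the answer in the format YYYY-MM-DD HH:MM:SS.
2024-03-09 08:59:26

To find the last event:

1. Filter for all RETRY events
2. Sort by timestamp
3. Select the last one
4. Timestamp: 2024-03-09 08:59:26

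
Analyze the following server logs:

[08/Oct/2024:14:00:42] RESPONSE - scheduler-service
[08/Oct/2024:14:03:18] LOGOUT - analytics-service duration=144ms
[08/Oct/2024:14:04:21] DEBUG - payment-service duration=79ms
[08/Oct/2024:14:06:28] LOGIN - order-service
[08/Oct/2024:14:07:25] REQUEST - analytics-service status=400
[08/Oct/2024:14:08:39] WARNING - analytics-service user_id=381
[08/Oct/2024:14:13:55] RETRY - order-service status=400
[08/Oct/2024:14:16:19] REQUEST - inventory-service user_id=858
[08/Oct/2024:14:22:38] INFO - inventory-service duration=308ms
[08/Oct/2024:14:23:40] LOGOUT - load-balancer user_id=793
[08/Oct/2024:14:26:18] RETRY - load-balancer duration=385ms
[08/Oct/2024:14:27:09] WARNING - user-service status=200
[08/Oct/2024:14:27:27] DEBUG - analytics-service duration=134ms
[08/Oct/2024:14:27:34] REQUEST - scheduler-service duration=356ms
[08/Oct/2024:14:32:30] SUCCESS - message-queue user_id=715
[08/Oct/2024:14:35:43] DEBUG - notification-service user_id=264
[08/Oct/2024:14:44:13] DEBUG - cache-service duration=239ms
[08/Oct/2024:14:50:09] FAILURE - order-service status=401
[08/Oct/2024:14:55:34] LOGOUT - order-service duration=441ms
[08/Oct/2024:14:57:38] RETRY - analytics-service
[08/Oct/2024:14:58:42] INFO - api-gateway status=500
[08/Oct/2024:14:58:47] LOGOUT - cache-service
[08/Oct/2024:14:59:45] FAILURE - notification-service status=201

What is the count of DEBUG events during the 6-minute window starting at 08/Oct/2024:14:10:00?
0

To count events in the time window:

1. Window boundaries: 08/Oct/2024:14:10:00 to 08/Oct/2024:14:16:00
2. Filter for DEBUG events within this window
3. Count matching events: 0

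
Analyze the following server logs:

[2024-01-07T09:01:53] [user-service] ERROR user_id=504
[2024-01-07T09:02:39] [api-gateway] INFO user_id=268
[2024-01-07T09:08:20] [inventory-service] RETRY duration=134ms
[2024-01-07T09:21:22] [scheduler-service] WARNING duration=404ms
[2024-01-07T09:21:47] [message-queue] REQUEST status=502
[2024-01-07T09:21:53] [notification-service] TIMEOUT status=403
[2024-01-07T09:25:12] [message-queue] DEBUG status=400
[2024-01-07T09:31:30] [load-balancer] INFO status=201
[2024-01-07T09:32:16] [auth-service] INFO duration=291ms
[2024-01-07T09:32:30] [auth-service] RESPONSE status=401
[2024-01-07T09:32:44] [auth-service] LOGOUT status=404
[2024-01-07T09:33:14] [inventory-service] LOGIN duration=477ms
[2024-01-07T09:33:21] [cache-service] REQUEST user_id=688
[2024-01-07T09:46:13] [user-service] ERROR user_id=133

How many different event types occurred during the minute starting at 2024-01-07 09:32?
3

To count unique event types:

1. Filter events in the minute starting at 2024-01-07 09:32
2. Extract event types from matching entries
3. Count unique types: 3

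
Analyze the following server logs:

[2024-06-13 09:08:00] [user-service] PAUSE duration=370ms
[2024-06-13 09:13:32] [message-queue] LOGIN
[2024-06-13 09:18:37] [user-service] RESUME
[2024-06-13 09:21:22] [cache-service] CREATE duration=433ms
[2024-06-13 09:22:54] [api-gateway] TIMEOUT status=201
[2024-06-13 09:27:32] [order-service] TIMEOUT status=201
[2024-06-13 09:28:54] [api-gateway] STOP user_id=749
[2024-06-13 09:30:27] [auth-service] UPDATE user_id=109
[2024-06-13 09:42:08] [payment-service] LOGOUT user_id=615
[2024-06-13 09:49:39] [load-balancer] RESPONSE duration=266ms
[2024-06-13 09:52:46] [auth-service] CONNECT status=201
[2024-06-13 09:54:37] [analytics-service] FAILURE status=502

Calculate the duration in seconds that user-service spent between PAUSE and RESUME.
637

To calculate state duration:

1. Find PAUSE event for user-service: 2024-06-13 09:08:00
2. Find RESUME event for user-service: 2024-06-13 09:18:37
3. Calculate duration: 2024-06-13 09:18:37 - 2024-06-13 09:08:00 = 637 seconds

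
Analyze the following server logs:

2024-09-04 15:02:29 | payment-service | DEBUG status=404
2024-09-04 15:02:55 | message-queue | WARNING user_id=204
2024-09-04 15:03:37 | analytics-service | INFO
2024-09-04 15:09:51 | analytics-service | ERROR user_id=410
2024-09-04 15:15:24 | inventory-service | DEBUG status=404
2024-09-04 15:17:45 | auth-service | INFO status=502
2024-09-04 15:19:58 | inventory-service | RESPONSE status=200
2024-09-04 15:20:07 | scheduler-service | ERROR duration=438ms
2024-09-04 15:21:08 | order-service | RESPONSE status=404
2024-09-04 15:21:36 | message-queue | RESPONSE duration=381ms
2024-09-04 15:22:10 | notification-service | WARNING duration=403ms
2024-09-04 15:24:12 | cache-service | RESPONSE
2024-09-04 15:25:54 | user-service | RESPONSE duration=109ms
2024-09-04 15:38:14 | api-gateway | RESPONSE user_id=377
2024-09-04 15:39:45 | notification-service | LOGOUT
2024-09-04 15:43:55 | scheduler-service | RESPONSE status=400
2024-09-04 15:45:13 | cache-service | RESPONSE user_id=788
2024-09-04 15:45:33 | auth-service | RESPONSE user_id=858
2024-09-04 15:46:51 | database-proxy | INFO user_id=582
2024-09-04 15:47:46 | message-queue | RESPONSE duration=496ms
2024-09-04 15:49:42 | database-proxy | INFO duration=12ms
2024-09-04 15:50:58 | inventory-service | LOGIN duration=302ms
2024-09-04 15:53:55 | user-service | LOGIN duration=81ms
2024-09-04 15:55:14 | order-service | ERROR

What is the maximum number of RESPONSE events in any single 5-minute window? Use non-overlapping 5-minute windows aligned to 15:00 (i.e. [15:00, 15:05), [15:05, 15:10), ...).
3

To find the burst window:

1. Divide the log period into non-overlapping 5-minute windows starting at 15:00
2. Count RESPONSE events in each window
3. Find the window with maximum count
4. Maximum events in a window: 3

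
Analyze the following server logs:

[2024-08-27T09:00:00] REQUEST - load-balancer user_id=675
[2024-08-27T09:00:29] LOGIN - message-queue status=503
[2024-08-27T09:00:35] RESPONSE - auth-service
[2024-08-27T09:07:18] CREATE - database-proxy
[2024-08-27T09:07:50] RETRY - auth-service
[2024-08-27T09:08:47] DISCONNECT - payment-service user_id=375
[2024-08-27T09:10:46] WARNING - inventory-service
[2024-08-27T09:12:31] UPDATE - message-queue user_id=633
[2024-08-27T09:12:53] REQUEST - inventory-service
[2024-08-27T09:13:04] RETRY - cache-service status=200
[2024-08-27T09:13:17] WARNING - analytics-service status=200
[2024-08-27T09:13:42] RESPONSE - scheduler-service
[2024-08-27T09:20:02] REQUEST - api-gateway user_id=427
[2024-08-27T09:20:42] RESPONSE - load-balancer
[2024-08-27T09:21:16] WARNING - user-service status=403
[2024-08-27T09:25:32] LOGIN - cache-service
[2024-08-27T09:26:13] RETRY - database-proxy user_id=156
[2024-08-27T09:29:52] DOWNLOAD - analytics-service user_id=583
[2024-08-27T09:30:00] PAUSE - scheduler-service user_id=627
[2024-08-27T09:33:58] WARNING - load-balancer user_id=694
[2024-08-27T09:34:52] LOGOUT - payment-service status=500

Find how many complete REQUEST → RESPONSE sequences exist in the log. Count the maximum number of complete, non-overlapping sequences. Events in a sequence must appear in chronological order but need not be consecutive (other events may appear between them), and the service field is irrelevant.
3

To count sequences:

1. Look for pattern: REQUEST → RESPONSE
2. Greedily scan the log in chronological order, matching each sequence element in turn (ignoring service)
3. Each time the full pattern completes, increment the count and restart matching from the next event
4. Complete non-overlapping sequences found: 3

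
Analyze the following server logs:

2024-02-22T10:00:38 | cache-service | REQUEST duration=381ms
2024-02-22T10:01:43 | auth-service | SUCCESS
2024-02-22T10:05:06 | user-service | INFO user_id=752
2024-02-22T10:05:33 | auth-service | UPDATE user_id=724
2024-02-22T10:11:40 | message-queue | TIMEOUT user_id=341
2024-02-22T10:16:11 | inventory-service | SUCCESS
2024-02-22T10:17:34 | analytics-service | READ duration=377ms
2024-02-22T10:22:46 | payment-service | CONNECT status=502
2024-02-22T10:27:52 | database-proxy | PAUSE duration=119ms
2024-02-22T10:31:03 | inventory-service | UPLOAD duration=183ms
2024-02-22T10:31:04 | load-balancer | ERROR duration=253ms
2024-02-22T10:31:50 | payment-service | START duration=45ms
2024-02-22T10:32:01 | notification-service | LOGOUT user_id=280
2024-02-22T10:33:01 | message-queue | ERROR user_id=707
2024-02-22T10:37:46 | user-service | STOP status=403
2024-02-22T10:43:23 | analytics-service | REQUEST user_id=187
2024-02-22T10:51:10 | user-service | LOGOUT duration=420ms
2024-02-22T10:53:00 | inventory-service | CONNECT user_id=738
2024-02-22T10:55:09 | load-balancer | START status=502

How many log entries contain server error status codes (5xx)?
2

To find matching entries:

1. Pattern to match: server error status codes (5xx)
2. Scan each log entry for the pattern
3. Count matches: 2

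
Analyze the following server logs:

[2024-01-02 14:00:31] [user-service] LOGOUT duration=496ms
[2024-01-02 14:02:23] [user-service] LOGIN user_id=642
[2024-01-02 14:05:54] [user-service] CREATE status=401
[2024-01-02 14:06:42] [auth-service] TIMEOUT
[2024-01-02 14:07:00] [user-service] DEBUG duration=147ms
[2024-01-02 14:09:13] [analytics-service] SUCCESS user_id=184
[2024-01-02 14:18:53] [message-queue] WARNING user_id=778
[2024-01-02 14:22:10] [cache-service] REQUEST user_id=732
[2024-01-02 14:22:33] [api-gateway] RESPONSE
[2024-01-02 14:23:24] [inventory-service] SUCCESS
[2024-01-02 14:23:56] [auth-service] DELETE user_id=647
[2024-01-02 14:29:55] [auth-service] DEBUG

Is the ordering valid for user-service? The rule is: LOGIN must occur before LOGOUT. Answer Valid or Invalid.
Invalid

To validate ordering:

1. Required order: LOGIN → LOGOUT
2. Rule: LOGIN must occur before LOGOUT
3. Check actual order of events for user-service
4. Result: Invalid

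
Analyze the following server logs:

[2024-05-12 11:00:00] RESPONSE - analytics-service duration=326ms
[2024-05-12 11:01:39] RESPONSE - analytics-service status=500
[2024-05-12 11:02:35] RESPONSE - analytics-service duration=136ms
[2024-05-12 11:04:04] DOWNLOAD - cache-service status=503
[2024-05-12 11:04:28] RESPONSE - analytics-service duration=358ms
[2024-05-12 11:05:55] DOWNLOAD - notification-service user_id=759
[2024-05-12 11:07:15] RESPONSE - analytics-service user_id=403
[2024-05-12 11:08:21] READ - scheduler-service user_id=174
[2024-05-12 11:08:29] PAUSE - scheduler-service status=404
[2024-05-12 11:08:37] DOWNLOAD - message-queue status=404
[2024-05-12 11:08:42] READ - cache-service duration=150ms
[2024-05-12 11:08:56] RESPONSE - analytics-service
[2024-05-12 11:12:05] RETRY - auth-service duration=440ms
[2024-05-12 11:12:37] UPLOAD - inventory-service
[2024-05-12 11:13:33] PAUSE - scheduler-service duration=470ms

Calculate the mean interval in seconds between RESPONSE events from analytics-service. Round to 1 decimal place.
107.2

To calculate average interval:

1. Find all RESPONSE events for analytics-service in order
2. Calculate time gaps between consecutive events
3. Compute mean of gaps: 536 / 5 = 107.2 seconds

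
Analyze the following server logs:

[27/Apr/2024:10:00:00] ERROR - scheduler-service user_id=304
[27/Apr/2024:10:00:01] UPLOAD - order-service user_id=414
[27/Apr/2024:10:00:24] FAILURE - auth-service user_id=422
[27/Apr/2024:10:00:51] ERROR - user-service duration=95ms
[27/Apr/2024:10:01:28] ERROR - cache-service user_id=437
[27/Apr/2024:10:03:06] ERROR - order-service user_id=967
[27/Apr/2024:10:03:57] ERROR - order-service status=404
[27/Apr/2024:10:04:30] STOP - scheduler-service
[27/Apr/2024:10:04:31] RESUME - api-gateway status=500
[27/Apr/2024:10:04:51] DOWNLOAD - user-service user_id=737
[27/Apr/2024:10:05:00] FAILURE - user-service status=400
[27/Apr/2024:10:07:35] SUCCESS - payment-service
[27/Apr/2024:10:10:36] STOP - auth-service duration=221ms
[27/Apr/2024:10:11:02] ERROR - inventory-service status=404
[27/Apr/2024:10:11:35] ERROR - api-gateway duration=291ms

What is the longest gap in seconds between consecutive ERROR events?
425

To find the longest gap:

1. Extract all ERROR events in chronological order
2. Calculate time differences between consecutive events
3. Find the maximum difference
4. Longest gap: 425 seconds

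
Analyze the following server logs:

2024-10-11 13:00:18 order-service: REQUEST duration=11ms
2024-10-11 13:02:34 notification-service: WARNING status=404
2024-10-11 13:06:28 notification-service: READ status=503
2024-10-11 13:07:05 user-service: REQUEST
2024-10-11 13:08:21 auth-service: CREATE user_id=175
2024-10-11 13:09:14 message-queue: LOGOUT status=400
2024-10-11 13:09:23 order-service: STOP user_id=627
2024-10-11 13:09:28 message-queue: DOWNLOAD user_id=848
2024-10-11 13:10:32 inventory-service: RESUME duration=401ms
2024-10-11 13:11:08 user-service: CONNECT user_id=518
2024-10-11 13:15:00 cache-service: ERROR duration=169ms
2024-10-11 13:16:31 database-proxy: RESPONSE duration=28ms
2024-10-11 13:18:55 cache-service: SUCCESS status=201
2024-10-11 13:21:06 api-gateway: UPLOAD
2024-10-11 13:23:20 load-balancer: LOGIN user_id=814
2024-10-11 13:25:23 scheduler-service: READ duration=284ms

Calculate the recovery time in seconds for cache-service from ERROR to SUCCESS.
235

To calculate recovery time:

1. Find ERROR event for cache-service: 2024-10-11 13:15:00
2. Find next SUCCESS event for cache-service: 2024-10-11 13:18:55
3. Recovery time: 2024-10-11 13:18:55 - 2024-10-11 13:15:00 = 235 seconds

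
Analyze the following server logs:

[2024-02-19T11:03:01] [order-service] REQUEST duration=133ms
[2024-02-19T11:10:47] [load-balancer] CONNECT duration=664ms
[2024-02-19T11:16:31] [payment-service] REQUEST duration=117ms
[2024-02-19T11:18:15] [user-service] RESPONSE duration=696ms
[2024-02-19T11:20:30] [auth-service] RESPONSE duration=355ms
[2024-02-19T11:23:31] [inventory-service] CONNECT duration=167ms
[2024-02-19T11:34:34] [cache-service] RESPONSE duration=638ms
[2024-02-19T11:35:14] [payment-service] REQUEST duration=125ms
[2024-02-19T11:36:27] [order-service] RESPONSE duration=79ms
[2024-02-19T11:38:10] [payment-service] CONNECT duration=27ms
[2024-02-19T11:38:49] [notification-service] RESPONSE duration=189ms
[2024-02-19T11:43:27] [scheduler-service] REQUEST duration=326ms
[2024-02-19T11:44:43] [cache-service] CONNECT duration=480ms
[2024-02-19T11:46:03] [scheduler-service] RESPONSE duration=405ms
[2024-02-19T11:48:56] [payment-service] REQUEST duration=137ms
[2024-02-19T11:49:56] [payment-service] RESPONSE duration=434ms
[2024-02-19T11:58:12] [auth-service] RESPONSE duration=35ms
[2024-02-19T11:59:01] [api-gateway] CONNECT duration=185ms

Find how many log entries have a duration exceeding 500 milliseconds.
3

To count timeouts:

1. Threshold: 500ms
2. Extract duration from each log entry
3. Count entries where duration > 500
4. Timeout count: 3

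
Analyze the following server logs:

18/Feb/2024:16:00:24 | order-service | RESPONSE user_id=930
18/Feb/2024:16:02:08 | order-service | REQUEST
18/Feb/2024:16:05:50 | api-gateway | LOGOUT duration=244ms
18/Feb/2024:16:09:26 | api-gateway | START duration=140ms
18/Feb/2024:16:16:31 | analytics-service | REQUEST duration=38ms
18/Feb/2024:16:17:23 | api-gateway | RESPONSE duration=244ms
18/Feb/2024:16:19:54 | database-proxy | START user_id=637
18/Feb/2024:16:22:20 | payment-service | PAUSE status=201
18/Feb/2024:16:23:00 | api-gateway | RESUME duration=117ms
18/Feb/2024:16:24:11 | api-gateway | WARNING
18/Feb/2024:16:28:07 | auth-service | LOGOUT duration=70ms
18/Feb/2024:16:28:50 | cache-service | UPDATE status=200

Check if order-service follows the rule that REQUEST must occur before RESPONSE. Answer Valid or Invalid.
Invalid

To validate ordering:

1. Required order: REQUEST → RESPONSE
2. Rule: REQUEST must occur before RESPONSE
3. Check actual order of events for order-service
4. Result: Invalid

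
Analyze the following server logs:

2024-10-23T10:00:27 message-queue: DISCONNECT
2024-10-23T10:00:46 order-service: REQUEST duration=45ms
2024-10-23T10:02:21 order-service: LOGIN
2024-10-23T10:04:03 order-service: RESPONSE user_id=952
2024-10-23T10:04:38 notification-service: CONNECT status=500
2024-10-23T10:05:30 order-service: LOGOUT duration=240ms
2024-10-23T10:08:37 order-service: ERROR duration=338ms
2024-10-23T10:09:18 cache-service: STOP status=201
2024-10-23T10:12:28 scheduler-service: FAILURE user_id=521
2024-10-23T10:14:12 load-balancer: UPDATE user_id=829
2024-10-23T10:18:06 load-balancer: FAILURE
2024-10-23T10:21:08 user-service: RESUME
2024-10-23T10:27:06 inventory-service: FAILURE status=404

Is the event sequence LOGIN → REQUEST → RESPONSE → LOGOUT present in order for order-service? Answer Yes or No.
No

To verify sequence order:

1. Find all events in sequence LOGIN → REQUEST → RESPONSE → LOGOUT for order-service
2. Extract their timestamps
3. Check if timestamps are in ascending order
4. Result: No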